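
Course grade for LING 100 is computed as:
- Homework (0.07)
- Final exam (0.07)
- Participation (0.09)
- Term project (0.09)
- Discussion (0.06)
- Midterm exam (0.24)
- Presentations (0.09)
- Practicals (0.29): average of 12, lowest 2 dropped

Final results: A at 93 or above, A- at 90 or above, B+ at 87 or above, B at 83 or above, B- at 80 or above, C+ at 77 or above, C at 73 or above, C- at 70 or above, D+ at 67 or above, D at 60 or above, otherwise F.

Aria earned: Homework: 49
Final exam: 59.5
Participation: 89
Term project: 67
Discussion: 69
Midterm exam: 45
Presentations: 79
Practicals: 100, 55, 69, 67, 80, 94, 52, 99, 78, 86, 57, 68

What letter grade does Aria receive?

Practicals: drop 52, 55 → average of remaining 10 = 798/10 = 79.8
Weighted total:
  Homework 49 × 0.07 = 3.43
  Final exam 59.5 × 0.07 = 4.165
  Participation 89 × 0.09 = 8.01
  Term project 67 × 0.09 = 6.03
  Discussion 69 × 0.06 = 4.14
  Midterm exam 45 × 0.24 = 10.8
  Presentations 79 × 0.09 = 7.11
  Practicals 79.8 × 0.29 = 23.142
Sum = 66.827
66.827 is ≥ 60 and < 67 → D

D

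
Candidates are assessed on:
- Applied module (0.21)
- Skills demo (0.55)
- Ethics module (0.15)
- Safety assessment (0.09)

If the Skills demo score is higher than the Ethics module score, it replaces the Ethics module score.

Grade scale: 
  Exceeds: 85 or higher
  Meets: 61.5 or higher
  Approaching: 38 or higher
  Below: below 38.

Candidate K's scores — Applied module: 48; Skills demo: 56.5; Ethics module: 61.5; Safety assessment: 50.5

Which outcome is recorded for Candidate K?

Approaching

Skills demo (56.5) ≤ Ethics module (61.5), so Ethics module stays at 61.5.
Weighted total:
  Applied module 48 × 0.21 = 10.08
  Skills demo 56.5 × 0.55 = 31.075
  Ethics module 61.5 × 0.15 = 9.225
  Safety assessment 50.5 × 0.09 = 4.545
Sum = 54.925
54.925 is ≥ 38 and < 61.5 → Approaching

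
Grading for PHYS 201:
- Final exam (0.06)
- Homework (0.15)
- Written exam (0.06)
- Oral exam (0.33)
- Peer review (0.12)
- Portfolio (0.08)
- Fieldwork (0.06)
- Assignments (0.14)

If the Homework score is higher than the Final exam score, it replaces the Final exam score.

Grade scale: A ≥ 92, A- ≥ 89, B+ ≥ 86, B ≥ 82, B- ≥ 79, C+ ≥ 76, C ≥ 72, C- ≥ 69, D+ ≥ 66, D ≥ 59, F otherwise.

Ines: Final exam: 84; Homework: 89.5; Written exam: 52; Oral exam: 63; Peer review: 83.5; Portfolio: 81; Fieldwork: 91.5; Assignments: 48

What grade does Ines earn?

C-

Homework (89.5) > Final exam (84), so Final exam counts as 89.5.
Weighted total:
  Final exam 89.5 × 0.06 = 5.37
  Homework 89.5 × 0.15 = 13.425
  Written exam 52 × 0.06 = 3.12
  Oral exam 63 × 0.33 = 20.79
  Peer review 83.5 × 0.12 = 10.02
  Portfolio 81 × 0.08 = 6.48
  Fieldwork 91.5 × 0.06 = 5.49
  Assignments 48 × 0.14 = 6.72
Sum = 71.415
71.415 is ≥ 69 and < 72 → C-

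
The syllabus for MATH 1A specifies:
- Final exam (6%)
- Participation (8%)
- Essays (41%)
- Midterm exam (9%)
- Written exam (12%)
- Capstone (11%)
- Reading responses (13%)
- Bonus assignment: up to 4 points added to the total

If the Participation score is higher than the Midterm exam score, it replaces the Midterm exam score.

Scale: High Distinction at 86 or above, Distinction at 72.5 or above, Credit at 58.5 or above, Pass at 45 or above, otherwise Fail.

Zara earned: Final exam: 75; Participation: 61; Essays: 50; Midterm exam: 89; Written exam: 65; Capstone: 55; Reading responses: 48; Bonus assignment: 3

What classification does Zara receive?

Participation (61) ≤ Midterm exam (89), so Midterm exam stays at 89.
Weighted total:
  Final exam 75 × 0.06 = 4.5
  Participation 61 × 0.08 = 4.88
  Essays 50 × 0.41 = 20.5
  Midterm exam 89 × 0.09 = 8.01
  Written exam 65 × 0.12 = 7.8
  Capstone 55 × 0.11 = 6.05
  Reading responses 48 × 0.13 = 6.24
Sum = 57.98
Bonus assignment: 57.98 + 3 = 60.98
60.98 is ≥ 58.5 and < 72.5 → Credit

Credit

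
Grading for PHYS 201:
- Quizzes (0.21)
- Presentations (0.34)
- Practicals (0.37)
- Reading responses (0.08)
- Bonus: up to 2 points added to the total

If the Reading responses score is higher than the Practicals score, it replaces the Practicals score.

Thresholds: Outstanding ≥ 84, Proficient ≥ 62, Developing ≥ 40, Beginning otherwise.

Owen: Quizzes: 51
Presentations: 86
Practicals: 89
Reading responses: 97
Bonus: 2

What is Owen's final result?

Outstanding

Reading responses (97) > Practicals (89), so Practicals counts as 97.
Weighted total:
  Quizzes 51 × 0.21 = 10.71
  Presentations 86 × 0.34 = 29.24
  Practicals 97 × 0.37 = 35.89
  Reading responses 97 × 0.08 = 7.76
Sum = 83.6
Bonus: 83.6 + 2 = 85.6
85.6 ≥ 84 → Outstanding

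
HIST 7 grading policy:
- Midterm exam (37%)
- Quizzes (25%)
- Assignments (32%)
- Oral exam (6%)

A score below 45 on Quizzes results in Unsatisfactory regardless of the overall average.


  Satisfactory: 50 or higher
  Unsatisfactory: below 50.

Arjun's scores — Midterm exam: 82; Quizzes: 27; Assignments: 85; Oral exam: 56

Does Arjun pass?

Unsatisfactory

Quizzes score 27 < 45: minimum not met.
Weighted total:
  Midterm exam 82 × 0.37 = 30.34
  Quizzes 27 × 0.25 = 6.75
  Assignments 85 × 0.32 = 27.2
  Oral exam 56 × 0.06 = 3.36
Sum = 67.65
Because the Quizzes minimum was not met, the result is Unsatisfactory.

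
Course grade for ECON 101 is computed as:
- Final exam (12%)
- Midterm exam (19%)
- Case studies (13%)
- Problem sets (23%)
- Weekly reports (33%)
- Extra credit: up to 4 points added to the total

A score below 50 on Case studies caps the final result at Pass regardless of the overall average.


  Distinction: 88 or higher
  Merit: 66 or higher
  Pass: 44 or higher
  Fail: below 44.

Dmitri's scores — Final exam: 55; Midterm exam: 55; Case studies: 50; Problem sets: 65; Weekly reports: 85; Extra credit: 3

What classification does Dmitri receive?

Case studies score 50 ≥ 50: minimum met.
Weighted total:
  Final exam 55 × 0.12 = 6.6
  Midterm exam 55 × 0.19 = 10.45
  Case studies 50 × 0.13 = 6.5
  Problem sets 65 × 0.23 = 14.95
  Weekly reports 85 × 0.33 = 28.05
Sum = 66.55
Extra credit: 66.55 + 3 = 69.55
69.55 is ≥ 66 and < 88 → Merit

Merit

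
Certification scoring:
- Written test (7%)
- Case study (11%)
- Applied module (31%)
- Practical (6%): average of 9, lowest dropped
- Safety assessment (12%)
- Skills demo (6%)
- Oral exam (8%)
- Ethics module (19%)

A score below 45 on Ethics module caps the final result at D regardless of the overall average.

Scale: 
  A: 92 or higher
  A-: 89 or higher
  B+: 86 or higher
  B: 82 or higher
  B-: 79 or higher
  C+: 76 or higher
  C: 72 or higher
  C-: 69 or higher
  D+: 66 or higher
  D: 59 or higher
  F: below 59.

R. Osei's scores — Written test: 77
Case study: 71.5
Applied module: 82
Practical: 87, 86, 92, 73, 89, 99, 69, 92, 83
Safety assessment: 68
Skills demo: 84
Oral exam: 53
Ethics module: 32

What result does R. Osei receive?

D

Practical: drop 69 → average of remaining 8 = 701/8 = 87.625
Ethics module score 32 < 45: minimum not met.
Weighted total:
  Written test 77 × 0.07 = 5.39
  Case study 71.5 × 0.11 = 7.865
  Applied module 82 × 0.31 = 25.42
  Practical 87.625 × 0.06 = 5.2575
  Safety assessment 68 × 0.12 = 8.16
  Skills demo 84 × 0.06 = 5.04
  Oral exam 53 × 0.08 = 4.24
  Ethics module 32 × 0.19 = 6.08
Sum = 67.4525
67.4525 would be D+; cap at D applies → D.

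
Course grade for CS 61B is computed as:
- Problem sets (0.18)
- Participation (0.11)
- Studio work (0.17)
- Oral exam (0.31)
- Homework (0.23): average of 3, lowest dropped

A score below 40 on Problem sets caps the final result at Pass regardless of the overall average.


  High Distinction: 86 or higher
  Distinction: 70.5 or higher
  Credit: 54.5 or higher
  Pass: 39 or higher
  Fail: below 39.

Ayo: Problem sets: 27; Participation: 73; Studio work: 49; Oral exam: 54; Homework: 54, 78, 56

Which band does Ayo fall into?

Homework: drop 54 → average of remaining 2 = 134/2 = 67
Problem sets score 27 < 40: minimum not met.
Weighted total:
  Problem sets 27 × 0.18 = 4.86
  Participation 73 × 0.11 = 8.03
  Studio work 49 × 0.17 = 8.33
  Oral exam 54 × 0.31 = 16.74
  Homework 67 × 0.23 = 15.41
Sum = 53.37
53.37 would be Pass; cap at Pass applies → Pass.

Pass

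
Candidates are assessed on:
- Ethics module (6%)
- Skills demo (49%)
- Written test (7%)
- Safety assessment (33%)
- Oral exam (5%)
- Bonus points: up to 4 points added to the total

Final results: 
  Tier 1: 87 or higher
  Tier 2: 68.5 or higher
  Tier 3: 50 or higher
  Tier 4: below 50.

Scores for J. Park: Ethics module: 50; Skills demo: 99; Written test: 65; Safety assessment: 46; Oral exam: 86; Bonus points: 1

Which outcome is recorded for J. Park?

Weighted total:
  Ethics module 50 × 0.06 = 3
  Skills demo 99 × 0.49 = 48.51
  Written test 65 × 0.07 = 4.55
  Safety assessment 46 × 0.33 = 15.18
  Oral exam 86 × 0.05 = 4.3
Sum = 75.54
Bonus points: 75.54 + 1 = 76.54
76.54 is ≥ 68.5 and < 87 → Tier 2

Tier 2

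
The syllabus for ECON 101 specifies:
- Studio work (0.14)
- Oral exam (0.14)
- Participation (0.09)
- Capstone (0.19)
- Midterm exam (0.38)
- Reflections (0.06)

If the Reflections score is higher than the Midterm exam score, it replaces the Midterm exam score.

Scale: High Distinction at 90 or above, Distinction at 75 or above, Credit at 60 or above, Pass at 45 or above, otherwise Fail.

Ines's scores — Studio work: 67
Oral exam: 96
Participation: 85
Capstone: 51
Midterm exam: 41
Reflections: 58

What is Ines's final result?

Reflections (58) > Midterm exam (41), so Midterm exam counts as 58.
Weighted total:
  Studio work 67 × 0.14 = 9.38
  Oral exam 96 × 0.14 = 13.44
  Participation 85 × 0.09 = 7.65
  Capstone 51 × 0.19 = 9.69
  Midterm exam 58 × 0.38 = 22.04
  Reflections 58 × 0.06 = 3.48
Sum = 65.68
65.68 is ≥ 60 and < 75 → Credit

Credit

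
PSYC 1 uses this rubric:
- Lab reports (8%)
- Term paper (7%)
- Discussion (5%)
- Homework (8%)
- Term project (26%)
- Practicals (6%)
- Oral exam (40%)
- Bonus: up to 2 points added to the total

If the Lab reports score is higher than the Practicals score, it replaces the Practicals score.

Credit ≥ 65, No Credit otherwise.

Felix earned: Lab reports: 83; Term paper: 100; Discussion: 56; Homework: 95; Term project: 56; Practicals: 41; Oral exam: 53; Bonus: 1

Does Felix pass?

Lab reports (83) > Practicals (41), so Practicals counts as 83.
Weighted total:
  Lab reports 83 × 0.08 = 6.64
  Term paper 100 × 0.07 = 7
  Discussion 56 × 0.05 = 2.8
  Homework 95 × 0.08 = 7.6
  Term project 56 × 0.26 = 14.56
  Practicals 83 × 0.06 = 4.98
  Oral exam 53 × 0.4 = 21.2
Sum = 64.78
Bonus: 64.78 + 1 = 65.78
65.78 ≥ 65 → Credit

Credit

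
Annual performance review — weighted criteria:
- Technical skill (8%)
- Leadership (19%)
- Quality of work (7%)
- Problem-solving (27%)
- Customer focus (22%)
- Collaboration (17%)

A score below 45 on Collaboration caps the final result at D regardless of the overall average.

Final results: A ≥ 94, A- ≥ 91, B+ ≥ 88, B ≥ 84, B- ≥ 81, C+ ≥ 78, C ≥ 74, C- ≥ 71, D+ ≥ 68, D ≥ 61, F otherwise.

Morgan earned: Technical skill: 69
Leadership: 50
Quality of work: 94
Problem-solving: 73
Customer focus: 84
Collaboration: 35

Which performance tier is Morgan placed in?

Collaboration score 35 < 45: minimum not met.
Weighted total:
  Technical skill 69 × 0.08 = 5.52
  Leadership 50 × 0.19 = 9.5
  Quality of work 94 × 0.07 = 6.58
  Problem-solving 73 × 0.27 = 19.71
  Customer focus 84 × 0.22 = 18.48
  Collaboration 35 × 0.17 = 5.95
Sum = 65.74
65.74 would be D; cap at D applies → D.

D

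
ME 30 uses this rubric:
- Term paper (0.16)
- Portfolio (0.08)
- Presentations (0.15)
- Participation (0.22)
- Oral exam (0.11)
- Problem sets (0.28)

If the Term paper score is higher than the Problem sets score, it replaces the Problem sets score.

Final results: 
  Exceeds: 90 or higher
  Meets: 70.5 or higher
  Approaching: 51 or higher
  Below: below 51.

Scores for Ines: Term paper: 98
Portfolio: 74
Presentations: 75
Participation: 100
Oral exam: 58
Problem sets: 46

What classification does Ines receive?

Term paper (98) > Problem sets (46), so Problem sets counts as 98.
Weighted total:
  Term paper 98 × 0.16 = 15.68
  Portfolio 74 × 0.08 = 5.92
  Presentations 75 × 0.15 = 11.25
  Participation 100 × 0.22 = 22
  Oral exam 58 × 0.11 = 6.38
  Problem sets 98 × 0.28 = 27.44
Sum = 88.67
88.67 is ≥ 70.5 and < 90 → Meets

Meets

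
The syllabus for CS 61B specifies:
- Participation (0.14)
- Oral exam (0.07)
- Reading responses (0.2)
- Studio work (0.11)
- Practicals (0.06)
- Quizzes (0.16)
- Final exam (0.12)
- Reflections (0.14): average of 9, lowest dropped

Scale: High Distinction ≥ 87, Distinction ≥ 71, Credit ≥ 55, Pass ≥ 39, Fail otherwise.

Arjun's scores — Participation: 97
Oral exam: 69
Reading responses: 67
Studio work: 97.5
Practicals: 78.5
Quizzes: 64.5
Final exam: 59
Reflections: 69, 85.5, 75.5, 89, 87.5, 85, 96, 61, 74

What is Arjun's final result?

Reflections: drop 61 → average of remaining 8 = 661.5/8 = 82.6875
Weighted total:
  Participation 97 × 0.14 = 13.58
  Oral exam 69 × 0.07 = 4.83
  Reading responses 67 × 0.2 = 13.4
  Studio work 97.5 × 0.11 = 10.725
  Practicals 78.5 × 0.06 = 4.71
  Quizzes 64.5 × 0.16 = 10.32
  Final exam 59 × 0.12 = 7.08
  Reflections 82.6875 × 0.14 = 11.57625
Sum = 76.22125
76.22125 is ≥ 71 and < 87 → Distinction

Distinction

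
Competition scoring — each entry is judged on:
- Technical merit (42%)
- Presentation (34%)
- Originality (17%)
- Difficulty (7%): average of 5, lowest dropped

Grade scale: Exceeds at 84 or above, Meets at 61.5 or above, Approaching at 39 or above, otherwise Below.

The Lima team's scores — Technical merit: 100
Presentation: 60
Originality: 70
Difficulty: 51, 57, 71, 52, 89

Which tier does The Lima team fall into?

Meets

Difficulty: drop 51 → average of remaining 4 = 269/4 = 67.25
Weighted total:
  Technical merit 100 × 0.42 = 42
  Presentation 60 × 0.34 = 20.4
  Originality 70 × 0.17 = 11.9
  Difficulty 67.25 × 0.07 = 4.7075
Sum = 79.0075
79.0075 is ≥ 61.5 and < 84 → Meets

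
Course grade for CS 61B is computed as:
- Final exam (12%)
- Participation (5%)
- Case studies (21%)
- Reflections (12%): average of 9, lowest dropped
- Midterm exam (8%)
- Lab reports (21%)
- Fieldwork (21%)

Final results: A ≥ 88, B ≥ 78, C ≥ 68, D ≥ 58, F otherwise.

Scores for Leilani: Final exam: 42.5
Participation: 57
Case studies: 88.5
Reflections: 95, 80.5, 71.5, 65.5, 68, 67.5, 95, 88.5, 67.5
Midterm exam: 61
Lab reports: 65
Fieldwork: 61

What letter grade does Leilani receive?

Reflections: drop 65.5 → average of remaining 8 = 633.5/8 = 79.1875
Weighted total:
  Final exam 42.5 × 0.12 = 5.1
  Participation 57 × 0.05 = 2.85
  Case studies 88.5 × 0.21 = 18.585
  Reflections 79.1875 × 0.12 = 9.5025
  Midterm exam 61 × 0.08 = 4.88
  Lab reports 65 × 0.21 = 13.65
  Fieldwork 61 × 0.21 = 12.81
Sum = 67.3775
67.3775 is ≥ 58 and < 68 → D

D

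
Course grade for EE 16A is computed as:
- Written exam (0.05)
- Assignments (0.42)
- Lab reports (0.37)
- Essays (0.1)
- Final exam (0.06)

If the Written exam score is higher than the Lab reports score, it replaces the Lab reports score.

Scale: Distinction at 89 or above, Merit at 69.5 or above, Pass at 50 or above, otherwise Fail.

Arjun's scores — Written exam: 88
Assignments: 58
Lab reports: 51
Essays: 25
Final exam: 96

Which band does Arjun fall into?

Merit

Written exam (88) > Lab reports (51), so Lab reports counts as 88.
Weighted total:
  Written exam 88 × 0.05 = 4.4
  Assignments 58 × 0.42 = 24.36
  Lab reports 88 × 0.37 = 32.56
  Essays 25 × 0.1 = 2.5
  Final exam 96 × 0.06 = 5.76
Sum = 69.58
69.58 is ≥ 69.5 and < 89 → Merit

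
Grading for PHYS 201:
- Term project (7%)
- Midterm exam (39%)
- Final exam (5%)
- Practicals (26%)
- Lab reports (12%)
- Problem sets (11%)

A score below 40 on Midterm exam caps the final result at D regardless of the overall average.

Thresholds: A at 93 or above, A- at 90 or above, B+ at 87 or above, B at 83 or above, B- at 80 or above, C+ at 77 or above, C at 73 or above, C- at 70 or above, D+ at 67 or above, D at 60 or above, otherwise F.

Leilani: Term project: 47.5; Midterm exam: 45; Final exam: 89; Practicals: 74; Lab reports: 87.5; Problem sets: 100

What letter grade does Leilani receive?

D

Midterm exam score 45 ≥ 40: minimum met.
Weighted total:
  Term project 47.5 × 0.07 = 3.325
  Midterm exam 45 × 0.39 = 17.55
  Final exam 89 × 0.05 = 4.45
  Practicals 74 × 0.26 = 19.24
  Lab reports 87.5 × 0.12 = 10.5
  Problem sets 100 × 0.11 = 11
Sum = 66.065
66.065 is ≥ 60 and < 67 → D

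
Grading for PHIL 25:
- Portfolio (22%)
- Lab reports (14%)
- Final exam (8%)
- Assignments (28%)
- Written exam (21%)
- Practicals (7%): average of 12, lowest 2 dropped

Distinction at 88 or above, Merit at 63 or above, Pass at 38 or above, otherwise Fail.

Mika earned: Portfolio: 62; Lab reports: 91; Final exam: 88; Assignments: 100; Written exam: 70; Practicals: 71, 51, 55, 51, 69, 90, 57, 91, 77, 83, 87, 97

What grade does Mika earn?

Merit

Practicals: drop 51, 51 → average of remaining 10 = 777/10 = 77.7
Weighted total:
  Portfolio 62 × 0.22 = 13.64
  Lab reports 91 × 0.14 = 12.74
  Final exam 88 × 0.08 = 7.04
  Assignments 100 × 0.28 = 28
  Written exam 70 × 0.21 = 14.7
  Practicals 77.7 × 0.07 = 5.439
Sum = 81.559
81.559 is ≥ 63 and < 88 → Merit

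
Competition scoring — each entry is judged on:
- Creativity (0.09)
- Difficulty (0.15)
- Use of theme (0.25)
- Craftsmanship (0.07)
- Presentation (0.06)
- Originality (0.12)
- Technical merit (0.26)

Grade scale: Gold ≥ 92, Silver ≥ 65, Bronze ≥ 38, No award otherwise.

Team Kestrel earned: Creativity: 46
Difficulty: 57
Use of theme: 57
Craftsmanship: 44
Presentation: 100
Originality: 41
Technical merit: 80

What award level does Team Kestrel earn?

Weighted total:
  Creativity 46 × 0.09 = 4.14
  Difficulty 57 × 0.15 = 8.55
  Use of theme 57 × 0.25 = 14.25
  Craftsmanship 44 × 0.07 = 3.08
  Presentation 100 × 0.06 = 6
  Originality 41 × 0.12 = 4.92
  Technical merit 80 × 0.26 = 20.8
Sum = 61.74
61.74 is ≥ 38 and < 65 → Bronze

Bronze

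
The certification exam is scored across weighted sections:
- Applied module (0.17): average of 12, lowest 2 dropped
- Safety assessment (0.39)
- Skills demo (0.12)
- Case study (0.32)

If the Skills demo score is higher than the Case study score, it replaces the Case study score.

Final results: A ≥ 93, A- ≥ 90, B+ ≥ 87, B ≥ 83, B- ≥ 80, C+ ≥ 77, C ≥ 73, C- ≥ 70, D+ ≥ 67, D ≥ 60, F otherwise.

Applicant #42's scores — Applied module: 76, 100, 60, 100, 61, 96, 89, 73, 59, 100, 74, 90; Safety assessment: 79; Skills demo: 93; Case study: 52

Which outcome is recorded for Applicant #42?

B

Applied module: drop 59, 60 → average of remaining 10 = 859/10 = 85.9
Skills demo (93) > Case study (52), so Case study counts as 93.
Weighted total:
  Applied module 85.9 × 0.17 = 14.603
  Safety assessment 79 × 0.39 = 30.81
  Skills demo 93 × 0.12 = 11.16
  Case study 93 × 0.32 = 29.76
Sum = 86.333
86.333 is ≥ 83 and < 87 → B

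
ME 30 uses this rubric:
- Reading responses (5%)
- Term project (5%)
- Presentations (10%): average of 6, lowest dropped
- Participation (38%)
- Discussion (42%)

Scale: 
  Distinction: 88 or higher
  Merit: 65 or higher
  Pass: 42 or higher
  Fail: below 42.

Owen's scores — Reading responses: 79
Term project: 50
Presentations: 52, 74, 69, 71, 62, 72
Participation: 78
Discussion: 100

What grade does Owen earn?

Merit

Presentations: drop 52 → average of remaining 5 = 348/5 = 69.6
Weighted total:
  Reading responses 79 × 0.05 = 3.95
  Term project 50 × 0.05 = 2.5
  Presentations 69.6 × 0.1 = 6.96
  Participation 78 × 0.38 = 29.64
  Discussion 100 × 0.42 = 42
Sum = 85.05
85.05 is ≥ 65 and < 88 → Merit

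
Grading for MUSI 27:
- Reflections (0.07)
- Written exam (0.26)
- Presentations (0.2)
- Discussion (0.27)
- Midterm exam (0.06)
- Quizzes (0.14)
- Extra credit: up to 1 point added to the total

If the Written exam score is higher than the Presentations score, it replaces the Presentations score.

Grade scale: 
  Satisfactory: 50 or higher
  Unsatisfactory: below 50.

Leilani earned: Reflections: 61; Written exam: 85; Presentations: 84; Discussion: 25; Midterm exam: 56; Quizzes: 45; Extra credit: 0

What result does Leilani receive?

Written exam (85) > Presentations (84), so Presentations counts as 85.
Weighted total:
  Reflections 61 × 0.07 = 4.27
  Written exam 85 × 0.26 = 22.1
  Presentations 85 × 0.2 = 17
  Discussion 25 × 0.27 = 6.75
  Midterm exam 56 × 0.06 = 3.36
  Quizzes 45 × 0.14 = 6.3
Sum = 59.78
Extra credit: 59.78 + 0 = 59.78
59.78 ≥ 50 → Satisfactory

Satisfactory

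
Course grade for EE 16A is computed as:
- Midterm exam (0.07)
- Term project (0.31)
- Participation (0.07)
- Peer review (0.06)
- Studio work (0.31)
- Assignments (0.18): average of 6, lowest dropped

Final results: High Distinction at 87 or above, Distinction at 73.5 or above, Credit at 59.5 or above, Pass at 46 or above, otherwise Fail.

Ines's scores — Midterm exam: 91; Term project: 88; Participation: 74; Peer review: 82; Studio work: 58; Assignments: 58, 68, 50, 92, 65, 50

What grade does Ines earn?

Assignments: drop 50 → average of remaining 5 = 333/5 = 66.6
Weighted total:
  Midterm exam 91 × 0.07 = 6.37
  Term project 88 × 0.31 = 27.28
  Participation 74 × 0.07 = 5.18
  Peer review 82 × 0.06 = 4.92
  Studio work 58 × 0.31 = 17.98
  Assignments 66.6 × 0.18 = 11.988
Sum = 73.718
73.718 is ≥ 73.5 and < 87 → Distinction

Distinction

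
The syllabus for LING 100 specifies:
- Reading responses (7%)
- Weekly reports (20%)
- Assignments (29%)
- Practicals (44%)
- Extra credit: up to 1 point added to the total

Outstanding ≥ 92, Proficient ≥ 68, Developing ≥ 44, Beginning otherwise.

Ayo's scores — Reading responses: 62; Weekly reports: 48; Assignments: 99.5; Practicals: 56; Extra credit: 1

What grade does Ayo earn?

Proficient

Weighted total:
  Reading responses 62 × 0.07 = 4.34
  Weekly reports 48 × 0.2 = 9.6
  Assignments 99.5 × 0.29 = 28.855
  Practicals 56 × 0.44 = 24.64
Sum = 67.435
Extra credit: 67.435 + 1 = 68.435
68.435 is ≥ 68 and < 92 → Proficient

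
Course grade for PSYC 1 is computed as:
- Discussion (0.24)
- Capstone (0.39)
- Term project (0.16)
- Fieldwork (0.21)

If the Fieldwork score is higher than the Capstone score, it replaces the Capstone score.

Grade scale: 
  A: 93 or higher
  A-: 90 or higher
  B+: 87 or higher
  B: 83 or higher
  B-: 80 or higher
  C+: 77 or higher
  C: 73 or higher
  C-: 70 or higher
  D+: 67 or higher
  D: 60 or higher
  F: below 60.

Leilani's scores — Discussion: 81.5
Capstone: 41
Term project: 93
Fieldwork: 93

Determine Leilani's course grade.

A-

Fieldwork (93) > Capstone (41), so Capstone counts as 93.
Weighted total:
  Discussion 81.5 × 0.24 = 19.56
  Capstone 93 × 0.39 = 36.27
  Term project 93 × 0.16 = 14.88
  Fieldwork 93 × 0.21 = 19.53
Sum = 90.24
90.24 is ≥ 90 and < 93 → A-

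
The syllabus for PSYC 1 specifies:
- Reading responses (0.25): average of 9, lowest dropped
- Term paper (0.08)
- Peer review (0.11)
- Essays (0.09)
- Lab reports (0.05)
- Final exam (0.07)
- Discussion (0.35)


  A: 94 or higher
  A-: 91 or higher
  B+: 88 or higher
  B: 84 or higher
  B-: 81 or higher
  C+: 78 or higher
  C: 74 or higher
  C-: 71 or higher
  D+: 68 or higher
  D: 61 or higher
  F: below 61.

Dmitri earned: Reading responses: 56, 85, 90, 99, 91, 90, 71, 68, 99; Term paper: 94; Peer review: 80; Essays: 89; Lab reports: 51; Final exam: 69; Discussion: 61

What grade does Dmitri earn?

Reading responses: drop 56 → average of remaining 8 = 693/8 = 86.625
Weighted total:
  Reading responses 86.625 × 0.25 = 21.65625
  Term paper 94 × 0.08 = 7.52
  Peer review 80 × 0.11 = 8.8
  Essays 89 × 0.09 = 8.01
  Lab reports 51 × 0.05 = 2.55
  Final exam 69 × 0.07 = 4.83
  Discussion 61 × 0.35 = 21.35
Sum = 74.71625
74.71625 is ≥ 74 and < 78 → C

C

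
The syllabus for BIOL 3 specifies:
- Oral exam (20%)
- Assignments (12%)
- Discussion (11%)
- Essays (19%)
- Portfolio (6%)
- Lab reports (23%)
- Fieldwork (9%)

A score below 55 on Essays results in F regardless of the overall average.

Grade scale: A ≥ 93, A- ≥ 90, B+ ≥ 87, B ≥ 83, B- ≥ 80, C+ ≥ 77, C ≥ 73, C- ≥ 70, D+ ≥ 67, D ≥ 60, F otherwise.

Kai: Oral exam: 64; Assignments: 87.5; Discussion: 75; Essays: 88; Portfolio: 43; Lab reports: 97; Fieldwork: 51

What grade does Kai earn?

Essays score 88 ≥ 55: minimum met.
Weighted total:
  Oral exam 64 × 0.2 = 12.8
  Assignments 87.5 × 0.12 = 10.5
  Discussion 75 × 0.11 = 8.25
  Essays 88 × 0.19 = 16.72
  Portfolio 43 × 0.06 = 2.58
  Lab reports 97 × 0.23 = 22.31
  Fieldwork 51 × 0.09 = 4.59
Sum = 77.75
77.75 is ≥ 77 and < 80 → C+

C+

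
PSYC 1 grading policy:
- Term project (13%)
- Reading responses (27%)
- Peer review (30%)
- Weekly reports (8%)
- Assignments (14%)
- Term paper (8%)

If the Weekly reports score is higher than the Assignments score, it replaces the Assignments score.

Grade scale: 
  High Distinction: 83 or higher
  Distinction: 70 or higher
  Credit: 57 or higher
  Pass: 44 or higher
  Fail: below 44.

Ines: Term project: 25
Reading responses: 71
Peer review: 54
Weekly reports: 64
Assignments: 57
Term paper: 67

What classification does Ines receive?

Weekly reports (64) > Assignments (57), so Assignments counts as 64.
Weighted total:
  Term project 25 × 0.13 = 3.25
  Reading responses 71 × 0.27 = 19.17
  Peer review 54 × 0.3 = 16.2
  Weekly reports 64 × 0.08 = 5.12
  Assignments 64 × 0.14 = 8.96
  Term paper 67 × 0.08 = 5.36
Sum = 58.06
58.06 is ≥ 57 and < 70 → Credit

Credit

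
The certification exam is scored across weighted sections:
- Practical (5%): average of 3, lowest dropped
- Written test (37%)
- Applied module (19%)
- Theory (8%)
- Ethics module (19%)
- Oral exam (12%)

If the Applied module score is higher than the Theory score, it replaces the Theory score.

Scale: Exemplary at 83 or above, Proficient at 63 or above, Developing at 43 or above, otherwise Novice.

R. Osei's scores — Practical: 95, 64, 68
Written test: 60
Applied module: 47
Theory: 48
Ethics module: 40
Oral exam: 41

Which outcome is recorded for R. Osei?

Developing

Practical: drop 64 → average of remaining 2 = 163/2 = 81.5
Applied module (47) ≤ Theory (48), so Theory stays at 48.
Weighted total:
  Practical 81.5 × 0.05 = 4.075
  Written test 60 × 0.37 = 22.2
  Applied module 47 × 0.19 = 8.93
  Theory 48 × 0.08 = 3.84
  Ethics module 40 × 0.19 = 7.6
  Oral exam 41 × 0.12 = 4.92
Sum = 51.565
51.565 is ≥ 43 and < 63 → Developing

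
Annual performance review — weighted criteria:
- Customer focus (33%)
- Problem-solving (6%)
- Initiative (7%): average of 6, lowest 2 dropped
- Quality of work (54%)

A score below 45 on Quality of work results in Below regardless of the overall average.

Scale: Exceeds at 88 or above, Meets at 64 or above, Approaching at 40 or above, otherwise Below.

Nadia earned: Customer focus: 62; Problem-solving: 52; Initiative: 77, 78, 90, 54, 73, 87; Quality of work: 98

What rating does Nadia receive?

Initiative: drop 54, 73 → average of remaining 4 = 332/4 = 83
Quality of work score 98 ≥ 45: minimum met.
Weighted total:
  Customer focus 62 × 0.33 = 20.46
  Problem-solving 52 × 0.06 = 3.12
  Initiative 83 × 0.07 = 5.81
  Quality of work 98 × 0.54 = 52.92
Sum = 82.31
82.31 is ≥ 64 and < 88 → Meets

Meets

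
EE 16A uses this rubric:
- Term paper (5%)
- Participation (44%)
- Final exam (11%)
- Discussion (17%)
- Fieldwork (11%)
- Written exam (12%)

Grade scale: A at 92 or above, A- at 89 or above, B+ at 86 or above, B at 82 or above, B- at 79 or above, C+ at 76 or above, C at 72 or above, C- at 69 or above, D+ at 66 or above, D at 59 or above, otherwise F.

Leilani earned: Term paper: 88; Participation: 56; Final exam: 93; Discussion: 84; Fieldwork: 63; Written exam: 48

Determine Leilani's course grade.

Weighted total:
  Term paper 88 × 0.05 = 4.4
  Participation 56 × 0.44 = 24.64
  Final exam 93 × 0.11 = 10.23
  Discussion 84 × 0.17 = 14.28
  Fieldwork 63 × 0.11 = 6.93
  Written exam 48 × 0.12 = 5.76
Sum = 66.24
66.24 is ≥ 66 and < 69 → D+

D+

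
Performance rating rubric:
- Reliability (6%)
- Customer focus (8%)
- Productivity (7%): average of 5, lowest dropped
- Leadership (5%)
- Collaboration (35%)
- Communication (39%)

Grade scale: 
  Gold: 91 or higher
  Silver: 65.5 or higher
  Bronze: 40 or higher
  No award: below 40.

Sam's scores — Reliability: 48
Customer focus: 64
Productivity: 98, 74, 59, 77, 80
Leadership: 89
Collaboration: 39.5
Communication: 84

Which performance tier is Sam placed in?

Productivity: drop 59 → average of remaining 4 = 329/4 = 82.25
Weighted total:
  Reliability 48 × 0.06 = 2.88
  Customer focus 64 × 0.08 = 5.12
  Productivity 82.25 × 0.07 = 5.7575
  Leadership 89 × 0.05 = 4.45
  Collaboration 39.5 × 0.35 = 13.825
  Communication 84 × 0.39 = 32.76
Sum = 64.7925
64.7925 is ≥ 40 and < 65.5 → Bronze

Bronze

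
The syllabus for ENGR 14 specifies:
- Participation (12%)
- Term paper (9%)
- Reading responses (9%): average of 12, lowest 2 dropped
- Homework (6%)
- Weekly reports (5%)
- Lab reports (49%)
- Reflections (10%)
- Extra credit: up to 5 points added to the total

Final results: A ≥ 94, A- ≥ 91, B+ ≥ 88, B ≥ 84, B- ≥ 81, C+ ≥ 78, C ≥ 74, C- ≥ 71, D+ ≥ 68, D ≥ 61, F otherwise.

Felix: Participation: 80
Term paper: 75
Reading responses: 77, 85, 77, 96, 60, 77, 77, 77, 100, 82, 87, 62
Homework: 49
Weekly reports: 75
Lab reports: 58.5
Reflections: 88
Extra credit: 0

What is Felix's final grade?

D+

Reading responses: drop 60, 62 → average of remaining 10 = 835/10 = 83.5
Weighted total:
  Participation 80 × 0.12 = 9.6
  Term paper 75 × 0.09 = 6.75
  Reading responses 83.5 × 0.09 = 7.515
  Homework 49 × 0.06 = 2.94
  Weekly reports 75 × 0.05 = 3.75
  Lab reports 58.5 × 0.49 = 28.665
  Reflections 88 × 0.1 = 8.8
Sum = 68.02
Extra credit: 68.02 + 0 = 68.02
68.02 is ≥ 68 and < 71 → D+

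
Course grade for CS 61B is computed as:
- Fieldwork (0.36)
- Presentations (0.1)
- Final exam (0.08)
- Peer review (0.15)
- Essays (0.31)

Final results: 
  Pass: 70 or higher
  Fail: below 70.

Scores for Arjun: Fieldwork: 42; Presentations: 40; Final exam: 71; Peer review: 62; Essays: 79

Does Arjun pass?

Fail

Weighted total:
  Fieldwork 42 × 0.36 = 15.12
  Presentations 40 × 0.1 = 4
  Final exam 71 × 0.08 = 5.68
  Peer review 62 × 0.15 = 9.3
  Essays 79 × 0.31 = 24.49
Sum = 58.59
58.59 < 70 → Fail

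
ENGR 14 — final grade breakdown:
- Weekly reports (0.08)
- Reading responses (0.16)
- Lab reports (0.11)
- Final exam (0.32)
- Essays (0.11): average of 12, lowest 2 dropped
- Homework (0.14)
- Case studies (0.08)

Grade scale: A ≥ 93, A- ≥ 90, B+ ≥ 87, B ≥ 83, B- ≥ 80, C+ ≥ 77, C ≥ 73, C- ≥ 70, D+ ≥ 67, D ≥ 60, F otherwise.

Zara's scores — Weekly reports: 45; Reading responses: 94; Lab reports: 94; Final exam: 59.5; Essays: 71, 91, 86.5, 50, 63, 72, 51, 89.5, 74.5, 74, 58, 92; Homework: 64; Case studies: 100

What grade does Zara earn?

Essays: drop 50, 51 → average of remaining 10 = 771.5/10 = 77.15
Weighted total:
  Weekly reports 45 × 0.08 = 3.6
  Reading responses 94 × 0.16 = 15.04
  Lab reports 94 × 0.11 = 10.34
  Final exam 59.5 × 0.32 = 19.04
  Essays 77.15 × 0.11 = 8.4865
  Homework 64 × 0.14 = 8.96
  Case studies 100 × 0.08 = 8
Sum = 73.4665
73.4665 is ≥ 73 and < 77 → C

C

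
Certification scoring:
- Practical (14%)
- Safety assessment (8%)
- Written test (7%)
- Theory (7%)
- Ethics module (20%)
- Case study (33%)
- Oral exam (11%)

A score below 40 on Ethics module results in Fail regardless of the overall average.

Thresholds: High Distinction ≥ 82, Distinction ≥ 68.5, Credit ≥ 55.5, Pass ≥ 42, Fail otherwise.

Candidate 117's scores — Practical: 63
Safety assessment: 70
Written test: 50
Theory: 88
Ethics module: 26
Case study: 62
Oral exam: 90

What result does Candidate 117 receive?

Fail

Ethics module score 26 < 40: minimum not met.
Weighted total:
  Practical 63 × 0.14 = 8.82
  Safety assessment 70 × 0.08 = 5.6
  Written test 50 × 0.07 = 3.5
  Theory 88 × 0.07 = 6.16
  Ethics module 26 × 0.2 = 5.2
  Case study 62 × 0.33 = 20.46
  Oral exam 90 × 0.11 = 9.9
Sum = 59.64
Because the Ethics module minimum was not met, the result is Fail.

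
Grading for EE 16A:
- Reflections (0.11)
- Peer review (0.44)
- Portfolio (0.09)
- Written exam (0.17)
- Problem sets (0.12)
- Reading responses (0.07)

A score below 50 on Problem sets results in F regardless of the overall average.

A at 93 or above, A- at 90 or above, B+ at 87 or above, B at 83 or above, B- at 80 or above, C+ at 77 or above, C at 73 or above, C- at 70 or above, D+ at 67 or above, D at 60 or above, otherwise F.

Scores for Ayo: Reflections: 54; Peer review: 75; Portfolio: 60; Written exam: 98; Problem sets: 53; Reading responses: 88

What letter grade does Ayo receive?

Problem sets score 53 ≥ 50: minimum met.
Weighted total:
  Reflections 54 × 0.11 = 5.94
  Peer review 75 × 0.44 = 33
  Portfolio 60 × 0.09 = 5.4
  Written exam 98 × 0.17 = 16.66
  Problem sets 53 × 0.12 = 6.36
  Reading responses 88 × 0.07 = 6.16
Sum = 73.52
73.52 is ≥ 73 and < 77 → C

C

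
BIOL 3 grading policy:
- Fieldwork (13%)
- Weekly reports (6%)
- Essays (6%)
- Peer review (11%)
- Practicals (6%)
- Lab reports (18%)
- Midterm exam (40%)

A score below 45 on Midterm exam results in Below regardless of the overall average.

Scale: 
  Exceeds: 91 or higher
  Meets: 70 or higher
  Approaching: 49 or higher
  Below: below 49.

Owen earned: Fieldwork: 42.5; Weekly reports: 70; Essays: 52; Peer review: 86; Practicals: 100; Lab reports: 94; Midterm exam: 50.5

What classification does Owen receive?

Midterm exam score 50.5 ≥ 45: minimum met.
Weighted total:
  Fieldwork 42.5 × 0.13 = 5.525
  Weekly reports 70 × 0.06 = 4.2
  Essays 52 × 0.06 = 3.12
  Peer review 86 × 0.11 = 9.46
  Practicals 100 × 0.06 = 6
  Lab reports 94 × 0.18 = 16.92
  Midterm exam 50.5 × 0.4 = 20.2
Sum = 65.425
65.425 is ≥ 49 and < 70 → Approaching

Approaching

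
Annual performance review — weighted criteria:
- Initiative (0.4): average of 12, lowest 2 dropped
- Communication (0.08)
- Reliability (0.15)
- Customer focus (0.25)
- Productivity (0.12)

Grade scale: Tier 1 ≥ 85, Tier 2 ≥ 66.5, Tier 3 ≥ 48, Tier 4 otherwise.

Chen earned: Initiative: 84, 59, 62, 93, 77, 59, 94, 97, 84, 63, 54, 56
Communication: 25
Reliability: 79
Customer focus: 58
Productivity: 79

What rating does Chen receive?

Initiative: drop 54, 56 → average of remaining 10 = 772/10 = 77.2
Weighted total:
  Initiative 77.2 × 0.4 = 30.88
  Communication 25 × 0.08 = 2
  Reliability 79 × 0.15 = 11.85
  Customer focus 58 × 0.25 = 14.5
  Productivity 79 × 0.12 = 9.48
Sum = 68.71
68.71 is ≥ 66.5 and < 85 → Tier 2

Tier 2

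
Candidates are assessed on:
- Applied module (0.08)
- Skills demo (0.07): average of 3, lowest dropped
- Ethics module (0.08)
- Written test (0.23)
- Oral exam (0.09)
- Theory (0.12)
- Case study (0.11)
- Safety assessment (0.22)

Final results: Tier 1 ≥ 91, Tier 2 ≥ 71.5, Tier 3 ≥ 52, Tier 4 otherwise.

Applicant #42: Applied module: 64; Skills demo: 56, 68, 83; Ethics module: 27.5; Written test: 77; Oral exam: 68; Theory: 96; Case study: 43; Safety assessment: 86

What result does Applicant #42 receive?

Skills demo: drop 56 → average of remaining 2 = 151/2 = 75.5
Weighted total:
  Applied module 64 × 0.08 = 5.12
  Skills demo 75.5 × 0.07 = 5.285
  Ethics module 27.5 × 0.08 = 2.2
  Written test 77 × 0.23 = 17.71
  Oral exam 68 × 0.09 = 6.12
  Theory 96 × 0.12 = 11.52
  Case study 43 × 0.11 = 4.73
  Safety assessment 86 × 0.22 = 18.92
Sum = 71.605
71.605 is ≥ 71.5 and < 91 → Tier 2

Tier 2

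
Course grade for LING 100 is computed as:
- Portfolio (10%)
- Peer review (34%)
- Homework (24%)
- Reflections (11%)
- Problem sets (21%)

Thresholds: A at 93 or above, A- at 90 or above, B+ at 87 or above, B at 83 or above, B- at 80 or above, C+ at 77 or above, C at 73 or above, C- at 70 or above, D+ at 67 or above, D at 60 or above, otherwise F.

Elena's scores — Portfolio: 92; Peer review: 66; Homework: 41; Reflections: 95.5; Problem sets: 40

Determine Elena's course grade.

D

Weighted total:
  Portfolio 92 × 0.1 = 9.2
  Peer review 66 × 0.34 = 22.44
  Homework 41 × 0.24 = 9.84
  Reflections 95.5 × 0.11 = 10.505
  Problem sets 40 × 0.21 = 8.4
Sum = 60.385
60.385 is ≥ 60 and < 67 → D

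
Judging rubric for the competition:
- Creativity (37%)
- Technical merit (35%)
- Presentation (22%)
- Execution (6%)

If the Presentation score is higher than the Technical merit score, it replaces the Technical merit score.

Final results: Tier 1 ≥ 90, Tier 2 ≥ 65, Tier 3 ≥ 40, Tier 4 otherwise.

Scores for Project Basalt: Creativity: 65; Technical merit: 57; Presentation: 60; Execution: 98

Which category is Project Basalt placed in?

Presentation (60) > Technical merit (57), so Technical merit counts as 60.
Weighted total:
  Creativity 65 × 0.37 = 24.05
  Technical merit 60 × 0.35 = 21
  Presentation 60 × 0.22 = 13.2
  Execution 98 × 0.06 = 5.88
Sum = 64.13
64.13 is ≥ 40 and < 65 → Tier 3

Tier 3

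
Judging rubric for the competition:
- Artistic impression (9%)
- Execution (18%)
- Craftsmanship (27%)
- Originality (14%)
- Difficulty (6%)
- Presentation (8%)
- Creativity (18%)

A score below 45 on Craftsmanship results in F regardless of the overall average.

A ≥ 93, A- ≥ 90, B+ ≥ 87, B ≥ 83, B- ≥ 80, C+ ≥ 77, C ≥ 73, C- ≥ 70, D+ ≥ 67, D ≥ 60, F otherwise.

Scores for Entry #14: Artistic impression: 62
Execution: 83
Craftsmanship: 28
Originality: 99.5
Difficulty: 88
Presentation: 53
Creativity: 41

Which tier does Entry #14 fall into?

Craftsmanship score 28 < 45: minimum not met.
Weighted total:
  Artistic impression 62 × 0.09 = 5.58
  Execution 83 × 0.18 = 14.94
  Craftsmanship 28 × 0.27 = 7.56
  Originality 99.5 × 0.14 = 13.93
  Difficulty 88 × 0.06 = 5.28
  Presentation 53 × 0.08 = 4.24
  Creativity 41 × 0.18 = 7.38
Sum = 58.91
Because the Craftsmanship minimum was not met, the result is F.

F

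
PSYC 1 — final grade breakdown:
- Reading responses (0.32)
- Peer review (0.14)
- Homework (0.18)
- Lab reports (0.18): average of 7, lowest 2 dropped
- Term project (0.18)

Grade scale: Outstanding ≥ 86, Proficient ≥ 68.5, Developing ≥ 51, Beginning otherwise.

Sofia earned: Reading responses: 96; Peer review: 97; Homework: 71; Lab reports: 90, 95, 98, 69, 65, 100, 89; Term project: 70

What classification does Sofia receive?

Lab reports: drop 65, 69 → average of remaining 5 = 472/5 = 94.4
Weighted total:
  Reading responses 96 × 0.32 = 30.72
  Peer review 97 × 0.14 = 13.58
  Homework 71 × 0.18 = 12.78
  Lab reports 94.4 × 0.18 = 16.992
  Term project 70 × 0.18 = 12.6
Sum = 86.672
86.672 ≥ 86 → Outstanding

Outstanding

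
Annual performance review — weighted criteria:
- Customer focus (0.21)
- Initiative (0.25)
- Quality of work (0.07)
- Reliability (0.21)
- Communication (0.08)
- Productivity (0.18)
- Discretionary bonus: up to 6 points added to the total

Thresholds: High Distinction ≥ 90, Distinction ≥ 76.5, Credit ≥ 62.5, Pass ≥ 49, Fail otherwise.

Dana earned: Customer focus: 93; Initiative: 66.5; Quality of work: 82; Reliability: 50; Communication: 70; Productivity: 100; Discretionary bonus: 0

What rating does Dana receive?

Credit

Weighted total:
  Customer focus 93 × 0.21 = 19.53
  Initiative 66.5 × 0.25 = 16.625
  Quality of work 82 × 0.07 = 5.74
  Reliability 50 × 0.21 = 10.5
  Communication 70 × 0.08 = 5.6
  Productivity 100 × 0.18 = 18
Sum = 75.995
Discretionary bonus: 75.995 + 0 = 75.995
75.995 is ≥ 62.5 and < 76.5 → Credit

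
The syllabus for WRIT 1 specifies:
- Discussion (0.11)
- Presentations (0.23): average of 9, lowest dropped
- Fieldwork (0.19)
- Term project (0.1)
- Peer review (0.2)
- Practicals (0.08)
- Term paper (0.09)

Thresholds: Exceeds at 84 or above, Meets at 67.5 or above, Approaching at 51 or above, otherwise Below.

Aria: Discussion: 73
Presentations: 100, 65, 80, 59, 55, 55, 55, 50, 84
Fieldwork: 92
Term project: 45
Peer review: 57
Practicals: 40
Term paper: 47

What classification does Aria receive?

Presentations: drop 50 → average of remaining 8 = 553/8 = 69.125
Weighted total:
  Discussion 73 × 0.11 = 8.03
  Presentations 69.125 × 0.23 = 15.89875
  Fieldwork 92 × 0.19 = 17.48
  Term project 45 × 0.1 = 4.5
  Peer review 57 × 0.2 = 11.4
  Practicals 40 × 0.08 = 3.2
  Term paper 47 × 0.09 = 4.23
Sum = 64.73875
64.73875 is ≥ 51 and < 67.5 → Approaching

Approaching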